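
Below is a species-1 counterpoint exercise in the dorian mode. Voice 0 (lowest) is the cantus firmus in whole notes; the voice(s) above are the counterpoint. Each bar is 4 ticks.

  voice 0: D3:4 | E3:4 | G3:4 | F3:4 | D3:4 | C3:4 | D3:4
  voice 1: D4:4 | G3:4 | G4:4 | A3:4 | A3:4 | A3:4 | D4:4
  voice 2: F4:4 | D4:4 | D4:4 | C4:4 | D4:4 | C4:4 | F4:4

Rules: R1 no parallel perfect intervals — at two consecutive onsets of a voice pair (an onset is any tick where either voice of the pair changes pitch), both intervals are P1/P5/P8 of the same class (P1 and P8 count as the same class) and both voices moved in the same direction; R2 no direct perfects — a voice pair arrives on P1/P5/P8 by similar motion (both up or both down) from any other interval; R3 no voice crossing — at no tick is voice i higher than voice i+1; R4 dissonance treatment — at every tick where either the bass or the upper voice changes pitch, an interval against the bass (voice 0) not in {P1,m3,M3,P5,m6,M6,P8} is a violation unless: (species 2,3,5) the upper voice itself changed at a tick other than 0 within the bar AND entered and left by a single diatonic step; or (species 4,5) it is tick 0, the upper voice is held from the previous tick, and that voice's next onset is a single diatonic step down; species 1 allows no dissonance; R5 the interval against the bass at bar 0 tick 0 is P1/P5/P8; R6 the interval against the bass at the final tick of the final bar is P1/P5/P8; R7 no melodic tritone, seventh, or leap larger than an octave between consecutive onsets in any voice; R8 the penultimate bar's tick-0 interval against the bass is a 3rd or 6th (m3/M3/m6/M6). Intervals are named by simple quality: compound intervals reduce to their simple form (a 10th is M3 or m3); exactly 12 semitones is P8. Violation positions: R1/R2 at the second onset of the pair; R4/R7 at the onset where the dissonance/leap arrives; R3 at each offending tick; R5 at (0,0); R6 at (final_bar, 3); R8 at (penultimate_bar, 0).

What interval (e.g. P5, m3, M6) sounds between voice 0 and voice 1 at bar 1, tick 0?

voice 0=E3 voice 1=G3 -> m3

m3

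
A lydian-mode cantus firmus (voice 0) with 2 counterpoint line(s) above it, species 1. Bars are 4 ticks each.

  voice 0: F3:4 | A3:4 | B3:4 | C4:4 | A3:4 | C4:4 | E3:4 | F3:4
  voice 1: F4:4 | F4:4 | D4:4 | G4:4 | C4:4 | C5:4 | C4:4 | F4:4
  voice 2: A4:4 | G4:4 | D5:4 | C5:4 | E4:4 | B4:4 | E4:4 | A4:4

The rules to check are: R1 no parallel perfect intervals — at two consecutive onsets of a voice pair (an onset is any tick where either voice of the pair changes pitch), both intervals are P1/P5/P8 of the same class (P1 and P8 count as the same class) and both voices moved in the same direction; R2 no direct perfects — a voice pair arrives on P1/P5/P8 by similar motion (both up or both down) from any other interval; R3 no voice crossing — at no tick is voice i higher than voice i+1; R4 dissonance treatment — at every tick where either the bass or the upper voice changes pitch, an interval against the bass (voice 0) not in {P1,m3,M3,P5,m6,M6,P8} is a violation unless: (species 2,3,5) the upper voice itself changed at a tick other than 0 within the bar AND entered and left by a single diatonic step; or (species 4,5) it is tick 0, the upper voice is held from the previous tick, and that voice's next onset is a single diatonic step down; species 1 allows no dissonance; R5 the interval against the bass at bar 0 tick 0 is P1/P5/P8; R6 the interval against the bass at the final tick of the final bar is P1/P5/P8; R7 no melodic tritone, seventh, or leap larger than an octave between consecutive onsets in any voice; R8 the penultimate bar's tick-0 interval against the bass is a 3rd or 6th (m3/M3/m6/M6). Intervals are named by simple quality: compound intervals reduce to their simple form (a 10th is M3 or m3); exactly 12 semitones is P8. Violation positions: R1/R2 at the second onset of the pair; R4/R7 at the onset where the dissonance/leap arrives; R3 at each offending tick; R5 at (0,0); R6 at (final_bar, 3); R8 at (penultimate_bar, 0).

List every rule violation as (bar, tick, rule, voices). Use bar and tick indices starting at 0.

(0, 0, R5, (0, 2))
(1, 0, R4, (0, 2))
(3, 0, R2, (0, 1))
(4, 0, R2, (0, 2))
(5, 0, R2, (0, 1))
(5, 0, R3, (1, 2))
(5, 0, R4, (0, 2))
(5, 1, R3, (1, 2))
(5, 2, R3, (1, 2))
(5, 3, R3, (1, 2))
(6, 0, R2, (0, 2))
(6, 0, R8, (0, 2))
(7, 0, R2, (0, 1))
(7, 3, R6, (0, 2))

bar 0: v0=F3 v1=F4 v2=A4 downbeat M3
bar 1: v0=A3 v1=F4 v2=G4 downbeat m7
bar 2: v0=B3 v1=D4 v2=D5 downbeat m3
bar 3: v0=C4 v1=G4 v2=C5 downbeat P8
bar 4: v0=A3 v1=C4 v2=E4 downbeat P5
bar 5: v0=C4 v1=C5 v2=B4 downbeat M7
bar 6: v0=E3 v1=C4 v2=E4 downbeat P8
bar 7: v0=F3 v1=F4 v2=A4 downbeat M3
  -> R5 @ bar 0 tick 0 v(0, 2): opens on M3
  -> R4 @ bar 1 tick 0 v(0, 2): A3/G4 m7 untreated
  -> R2 @ bar 3 tick 0 v(0, 1): B3/D4 m3 -> C4/G4 P5 similar
  -> R2 @ bar 4 tick 0 v(0, 2): C4/C5 P8 -> A3/E4 P5 similar
  -> R2 @ bar 5 tick 0 v(0, 1): A3/C4 m3 -> C4/C5 P8 similar
  -> R3 @ bar 5 tick 0 v(1, 2): C5 above B4
  -> R4 @ bar 5 tick 0 v(0, 2): C4/B4 M7 untreated
  -> R3 @ bar 5 tick 1 v(1, 2): C5 above B4
  -> R3 @ bar 5 tick 2 v(1, 2): C5 above B4
  -> R3 @ bar 5 tick 3 v(1, 2): C5 above B4
  -> R2 @ bar 6 tick 0 v(0, 2): C4/B4 M7 -> E3/E4 P8 similar
  -> R8 @ bar 6 tick 0 v(0, 2): penult P8 not 3rd/6th
  -> R2 @ bar 7 tick 0 v(0, 1): E3/C4 m6 -> F3/F4 P8 similar
  -> R6 @ bar 7 tick 3 v(0, 2): closes on M3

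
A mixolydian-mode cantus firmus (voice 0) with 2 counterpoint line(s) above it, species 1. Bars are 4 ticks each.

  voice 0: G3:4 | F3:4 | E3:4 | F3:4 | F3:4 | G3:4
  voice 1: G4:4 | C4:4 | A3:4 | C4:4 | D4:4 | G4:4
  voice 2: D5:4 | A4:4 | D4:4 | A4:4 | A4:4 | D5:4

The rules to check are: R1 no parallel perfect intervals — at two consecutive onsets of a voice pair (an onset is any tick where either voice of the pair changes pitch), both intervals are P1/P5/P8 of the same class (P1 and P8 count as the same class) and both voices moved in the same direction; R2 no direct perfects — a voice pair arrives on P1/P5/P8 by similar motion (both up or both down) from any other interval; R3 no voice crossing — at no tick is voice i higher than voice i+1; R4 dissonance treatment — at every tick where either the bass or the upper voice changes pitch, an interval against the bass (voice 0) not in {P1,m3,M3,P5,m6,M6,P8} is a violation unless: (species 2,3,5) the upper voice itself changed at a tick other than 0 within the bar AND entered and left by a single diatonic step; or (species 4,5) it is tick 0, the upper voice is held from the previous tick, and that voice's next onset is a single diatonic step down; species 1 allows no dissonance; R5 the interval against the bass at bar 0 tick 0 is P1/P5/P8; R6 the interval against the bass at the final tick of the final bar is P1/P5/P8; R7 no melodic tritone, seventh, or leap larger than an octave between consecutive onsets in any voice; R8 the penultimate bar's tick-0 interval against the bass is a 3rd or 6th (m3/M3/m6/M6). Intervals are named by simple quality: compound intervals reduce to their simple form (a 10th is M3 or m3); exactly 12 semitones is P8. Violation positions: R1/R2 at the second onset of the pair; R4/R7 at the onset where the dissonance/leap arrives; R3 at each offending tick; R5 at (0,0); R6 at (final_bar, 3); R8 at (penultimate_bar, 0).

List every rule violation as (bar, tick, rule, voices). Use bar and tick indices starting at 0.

bar 0: v0=G3 v1=G4 v2=D5 downbeat P5
bar 1: v0=F3 v1=C4 v2=A4 downbeat M3
bar 2: v0=E3 v1=A3 v2=D4 downbeat m7
bar 3: v0=F3 v1=C4 v2=A4 downbeat M3
bar 4: v0=F3 v1=D4 v2=A4 downbeat M3
bar 5: v0=G3 v1=G4 v2=D5 downbeat P5
  -> R2 @ bar 1 tick 0 v(0, 1): G3/G4 P8 -> F3/C4 P5 similar
  -> R4 @ bar 2 tick 0 v(0, 1): E3/A3 P4 untreated
  -> R4 @ bar 2 tick 0 v(0, 2): E3/D4 m7 untreated
  -> R2 @ bar 3 tick 0 v(0, 1): E3/A3 P4 -> F3/C4 P5 similar
  -> R1 @ bar 5 tick 0 v(1, 2): D4/A4 P5 -> G4/D5 P5 similar
  -> R2 @ bar 5 tick 0 v(0, 1): F3/D4 M6 -> G3/G4 P8 similar
  -> R2 @ bar 5 tick 0 v(0, 2): F3/A4 M3 -> G3/D5 P5 similar

(1, 0, R2, (0, 1))
(2, 0, R4, (0, 1))
(2, 0, R4, (0, 2))
(3, 0, R2, (0, 1))
(5, 0, R1, (1, 2))
(5, 0, R2, (0, 1))
(5, 0, R2, (0, 2))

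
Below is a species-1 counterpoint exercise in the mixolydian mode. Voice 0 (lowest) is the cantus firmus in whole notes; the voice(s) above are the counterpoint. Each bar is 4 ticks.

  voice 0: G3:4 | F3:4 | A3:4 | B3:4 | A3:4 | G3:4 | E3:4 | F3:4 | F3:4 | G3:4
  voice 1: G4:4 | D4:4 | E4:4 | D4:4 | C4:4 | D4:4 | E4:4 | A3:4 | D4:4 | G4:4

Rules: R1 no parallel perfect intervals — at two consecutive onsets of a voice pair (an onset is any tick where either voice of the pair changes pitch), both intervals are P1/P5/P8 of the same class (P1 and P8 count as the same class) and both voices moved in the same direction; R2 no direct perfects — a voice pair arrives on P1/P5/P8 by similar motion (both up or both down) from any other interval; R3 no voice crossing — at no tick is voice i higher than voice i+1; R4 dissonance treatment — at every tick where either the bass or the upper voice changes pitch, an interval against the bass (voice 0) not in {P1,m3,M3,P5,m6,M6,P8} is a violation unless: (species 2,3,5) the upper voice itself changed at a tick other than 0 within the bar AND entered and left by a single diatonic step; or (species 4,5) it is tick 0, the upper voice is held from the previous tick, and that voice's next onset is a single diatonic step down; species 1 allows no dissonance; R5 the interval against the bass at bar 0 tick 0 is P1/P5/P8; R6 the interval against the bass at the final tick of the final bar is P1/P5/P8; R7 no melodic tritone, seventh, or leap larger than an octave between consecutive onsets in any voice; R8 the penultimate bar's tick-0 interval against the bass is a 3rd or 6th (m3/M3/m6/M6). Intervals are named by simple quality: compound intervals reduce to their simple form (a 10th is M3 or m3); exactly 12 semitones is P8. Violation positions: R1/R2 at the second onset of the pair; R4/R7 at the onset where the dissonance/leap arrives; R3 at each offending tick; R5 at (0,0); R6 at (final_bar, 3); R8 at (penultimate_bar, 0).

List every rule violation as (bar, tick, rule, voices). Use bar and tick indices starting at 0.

bar 0: v0=G3 v1=G4 downbeat P8
bar 1: v0=F3 v1=D4 downbeat M6
bar 2: v0=A3 v1=E4 downbeat P5
bar 3: v0=B3 v1=D4 downbeat m3
bar 4: v0=A3 v1=C4 downbeat m3
bar 5: v0=G3 v1=D4 downbeat P5
bar 6: v0=E3 v1=E4 downbeat P8
bar 7: v0=F3 v1=A3 downbeat M3
bar 8: v0=F3 v1=D4 downbeat M6
bar 9: v0=G3 v1=G4 downbeat P8
  -> R2 @ bar 2 tick 0 v(0, 1): F3/D4 M6 -> A3/E4 P5 similar
  -> R2 @ bar 9 tick 0 v(0, 1): F3/D4 M6 -> G3/G4 P8 similar

(2, 0, R2, (0, 1))
(9, 0, R2, (0, 1))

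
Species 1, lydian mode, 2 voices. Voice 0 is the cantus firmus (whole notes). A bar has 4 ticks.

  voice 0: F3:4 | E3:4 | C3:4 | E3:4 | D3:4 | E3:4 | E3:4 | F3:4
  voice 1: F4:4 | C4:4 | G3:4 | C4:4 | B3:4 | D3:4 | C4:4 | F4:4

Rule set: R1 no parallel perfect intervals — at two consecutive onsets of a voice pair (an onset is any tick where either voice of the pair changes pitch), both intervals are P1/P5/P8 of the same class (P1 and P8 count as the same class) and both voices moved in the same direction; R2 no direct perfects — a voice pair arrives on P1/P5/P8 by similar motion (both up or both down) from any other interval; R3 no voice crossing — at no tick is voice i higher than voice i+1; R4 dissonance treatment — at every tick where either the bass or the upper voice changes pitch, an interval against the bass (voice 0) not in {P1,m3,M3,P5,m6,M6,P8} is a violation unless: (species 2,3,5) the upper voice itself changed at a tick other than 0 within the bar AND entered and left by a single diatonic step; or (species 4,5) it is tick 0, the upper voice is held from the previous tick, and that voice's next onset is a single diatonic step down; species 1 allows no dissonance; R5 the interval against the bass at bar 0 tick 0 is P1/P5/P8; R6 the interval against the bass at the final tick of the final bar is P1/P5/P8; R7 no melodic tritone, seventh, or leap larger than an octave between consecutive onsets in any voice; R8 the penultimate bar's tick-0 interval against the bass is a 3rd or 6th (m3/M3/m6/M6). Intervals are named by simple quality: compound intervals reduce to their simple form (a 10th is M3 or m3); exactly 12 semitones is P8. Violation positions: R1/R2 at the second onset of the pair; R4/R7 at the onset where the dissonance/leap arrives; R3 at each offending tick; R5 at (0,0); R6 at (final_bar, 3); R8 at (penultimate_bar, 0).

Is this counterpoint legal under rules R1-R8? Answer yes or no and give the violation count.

bar 0: v0=F3 v1=F4 (P8)
bar 1: v0=E3 v1=C4 (m6)
bar 2: v0=C3 v1=G3 (P5)
bar 3: v0=E3 v1=C4 (m6)
bar 4: v0=D3 v1=B3 (M6)
bar 5: v0=E3 v1=D3 (M2)
bar 6: v0=E3 v1=C4 (m6)
bar 7: v0=F3 v1=F4 (P8)
  R2 @ bar2.0: E3/C4 m6 -> C3/G3 P5 similar
  R3 @ bar5.0: E3 above D3
  R4 @ bar5.0: E3/D3 M2 untreated
  R3 @ bar5.1: E3 above D3
  R3 @ bar5.2: E3 above D3
  R3 @ bar5.3: E3 above D3
  R7 @ bar6.0: D3->C4 leap 10st
  R2 @ bar7.0: E3/C4 m6 -> F3/F4 P8 similar

No (8 violations)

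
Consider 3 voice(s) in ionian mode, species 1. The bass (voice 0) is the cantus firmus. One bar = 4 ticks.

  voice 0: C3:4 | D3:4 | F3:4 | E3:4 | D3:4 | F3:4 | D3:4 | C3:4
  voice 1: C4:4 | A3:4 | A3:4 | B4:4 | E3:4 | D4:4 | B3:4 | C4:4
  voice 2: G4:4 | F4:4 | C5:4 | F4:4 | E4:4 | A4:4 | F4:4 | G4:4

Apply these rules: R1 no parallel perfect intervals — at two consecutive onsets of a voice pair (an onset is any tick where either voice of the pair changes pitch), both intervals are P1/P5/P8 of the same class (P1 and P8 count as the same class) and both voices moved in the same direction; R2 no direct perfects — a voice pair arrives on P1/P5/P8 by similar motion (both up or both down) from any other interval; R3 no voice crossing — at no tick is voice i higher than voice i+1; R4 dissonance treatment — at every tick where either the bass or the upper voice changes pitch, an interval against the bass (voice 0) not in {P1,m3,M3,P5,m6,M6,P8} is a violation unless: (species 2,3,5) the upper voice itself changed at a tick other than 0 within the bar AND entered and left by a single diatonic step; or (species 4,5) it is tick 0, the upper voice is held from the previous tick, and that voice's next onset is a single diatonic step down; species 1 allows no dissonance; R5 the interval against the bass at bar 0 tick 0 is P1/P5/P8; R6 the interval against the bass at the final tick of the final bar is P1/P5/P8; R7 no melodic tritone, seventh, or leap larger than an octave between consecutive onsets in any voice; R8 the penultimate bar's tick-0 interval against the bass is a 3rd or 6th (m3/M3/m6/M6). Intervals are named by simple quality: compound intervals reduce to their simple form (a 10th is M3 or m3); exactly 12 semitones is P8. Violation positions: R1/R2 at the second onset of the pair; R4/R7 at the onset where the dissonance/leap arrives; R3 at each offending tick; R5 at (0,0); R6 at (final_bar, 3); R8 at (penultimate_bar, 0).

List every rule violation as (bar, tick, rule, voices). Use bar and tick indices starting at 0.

(2, 0, R2, (0, 2))
(3, 0, R3, (1, 2))
(3, 0, R4, (0, 2))
(3, 0, R7, (1,))
(3, 1, R3, (1, 2))
(3, 2, R3, (1, 2))
(3, 3, R3, (1, 2))
(4, 0, R2, (1, 2))
(4, 0, R4, (0, 1))
(4, 0, R4, (0, 2))
(4, 0, R7, (1,))
(5, 0, R2, (1, 2))
(5, 0, R7, (1,))
(7, 0, R2, (1, 2))

bar 0: v0=C3 v1=C4 v2=G4 downbeat P5
bar 1: v0=D3 v1=A3 v2=F4 downbeat m3
bar 2: v0=F3 v1=A3 v2=C5 downbeat P5
bar 3: v0=E3 v1=B4 v2=F4 downbeat m2
bar 4: v0=D3 v1=E3 v2=E4 downbeat M2
bar 5: v0=F3 v1=D4 v2=A4 downbeat M3
bar 6: v0=D3 v1=B3 v2=F4 downbeat m3
bar 7: v0=C3 v1=C4 v2=G4 downbeat P5
  -> R2 @ bar 2 tick 0 v(0, 2): D3/F4 m3 -> F3/C5 P5 similar
  -> R3 @ bar 3 tick 0 v(1, 2): B4 above F4
  -> R4 @ bar 3 tick 0 v(0, 2): E3/F4 m2 untreated
  -> R7 @ bar 3 tick 0 v(1,): A3->B4 leap 14st
  -> R3 @ bar 3 tick 1 v(1, 2): B4 above F4
  -> R3 @ bar 3 tick 2 v(1, 2): B4 above F4
  -> R3 @ bar 3 tick 3 v(1, 2): B4 above F4
  -> R2 @ bar 4 tick 0 v(1, 2): B4/F4 TT -> E3/E4 P8 similar
  -> R4 @ bar 4 tick 0 v(0, 1): D3/E3 M2 untreated
  -> R4 @ bar 4 tick 0 v(0, 2): D3/E4 M2 untreated
  -> R7 @ bar 4 tick 0 v(1,): B4->E3 leap 19st
  -> R2 @ bar 5 tick 0 v(1, 2): E3/E4 P8 -> D4/A4 P5 similar
  -> R7 @ bar 5 tick 0 v(1,): E3->D4 leap 10st
  -> R2 @ bar 7 tick 0 v(1, 2): B3/F4 TT -> C4/G4 P5 similar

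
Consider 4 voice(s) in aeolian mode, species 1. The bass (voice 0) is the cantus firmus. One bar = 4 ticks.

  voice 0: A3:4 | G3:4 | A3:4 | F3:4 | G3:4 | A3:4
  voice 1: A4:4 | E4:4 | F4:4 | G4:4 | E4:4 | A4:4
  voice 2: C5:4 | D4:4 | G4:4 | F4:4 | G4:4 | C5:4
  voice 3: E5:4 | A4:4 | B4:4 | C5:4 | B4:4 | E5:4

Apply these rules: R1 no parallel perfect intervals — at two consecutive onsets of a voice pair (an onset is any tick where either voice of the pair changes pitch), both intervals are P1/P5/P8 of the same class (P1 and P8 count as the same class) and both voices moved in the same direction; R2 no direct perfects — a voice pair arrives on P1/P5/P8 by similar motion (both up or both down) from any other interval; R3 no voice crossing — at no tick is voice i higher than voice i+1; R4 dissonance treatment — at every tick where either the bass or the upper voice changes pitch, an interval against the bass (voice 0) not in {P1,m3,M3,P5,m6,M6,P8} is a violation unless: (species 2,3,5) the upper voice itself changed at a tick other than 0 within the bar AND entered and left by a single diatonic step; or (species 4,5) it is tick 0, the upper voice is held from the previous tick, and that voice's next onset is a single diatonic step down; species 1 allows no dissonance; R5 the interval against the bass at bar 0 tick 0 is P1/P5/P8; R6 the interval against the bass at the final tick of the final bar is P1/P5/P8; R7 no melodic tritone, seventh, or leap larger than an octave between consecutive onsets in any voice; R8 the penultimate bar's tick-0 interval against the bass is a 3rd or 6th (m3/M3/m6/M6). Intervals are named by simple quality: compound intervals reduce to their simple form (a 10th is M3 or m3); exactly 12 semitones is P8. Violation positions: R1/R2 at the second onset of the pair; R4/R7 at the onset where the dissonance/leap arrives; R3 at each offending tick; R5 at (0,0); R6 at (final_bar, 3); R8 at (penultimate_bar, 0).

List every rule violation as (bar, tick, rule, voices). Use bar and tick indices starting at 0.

bar 0: v0=A3 v1=A4 v2=C5 v3=E5 downbeat P5
bar 1: v0=G3 v1=E4 v2=D4 v3=A4 downbeat M2
bar 2: v0=A3 v1=F4 v2=G4 v3=B4 downbeat M2
bar 3: v0=F3 v1=G4 v2=F4 v3=C5 downbeat P5
bar 4: v0=G3 v1=E4 v2=G4 v3=B4 downbeat M3
bar 5: v0=A3 v1=A4 v2=C5 v3=E5 downbeat P5
  -> R5 @ bar 0 tick 0 v(0, 2): opens on m3
  -> R2 @ bar 1 tick 0 v(0, 2): A3/C5 m3 -> G3/D4 P5 similar
  -> R2 @ bar 1 tick 0 v(2, 3): C5/E5 M3 -> D4/A4 P5 similar
  -> R3 @ bar 1 tick 0 v(1, 2): E4 above D4
  -> R4 @ bar 1 tick 0 v(0, 3): G3/A4 M2 untreated
  -> R7 @ bar 1 tick 0 v(2,): C5->D4 leap 10st
  -> R3 @ bar 1 tick 1 v(1, 2): E4 above D4
  -> R3 @ bar 1 tick 2 v(1, 2): E4 above D4
  -> R3 @ bar 1 tick 3 v(1, 2): E4 above D4
  -> R4 @ bar 2 tick 0 v(0, 2): A3/G4 m7 untreated
  -> R4 @ bar 2 tick 0 v(0, 3): A3/B4 M2 untreated
  -> R2 @ bar 3 tick 0 v(0, 2): A3/G4 m7 -> F3/F4 P8 similar
  -> R3 @ bar 3 tick 0 v(1, 2): G4 above F4
  -> R4 @ bar 3 tick 0 v(0, 1): F3/G4 M2 untreated
  -> R3 @ bar 3 tick 1 v(1, 2): G4 above F4
  -> R3 @ bar 3 tick 2 v(1, 2): G4 above F4
  -> R3 @ bar 3 tick 3 v(1, 2): G4 above F4
  -> R1 @ bar 4 tick 0 v(0, 2): F3/F4 P8 -> G3/G4 P8 similar
  -> R2 @ bar 4 tick 0 v(1, 3): G4/C5 P4 -> E4/B4 P5 similar
  -> R8 @ bar 4 tick 0 v(0, 2): penult P8 not 3rd/6th
  -> R1 @ bar 5 tick 0 v(1, 3): E4/B4 P5 -> A4/E5 P5 similar
  -> R2 @ bar 5 tick 0 v(0, 1): G3/E4 M6 -> A3/A4 P8 similar
  -> R2 @ bar 5 tick 0 v(0, 3): G3/B4 M3 -> A3/E5 P5 similar
  -> R6 @ bar 5 tick 3 v(0, 2): closes on m3

(0, 0, R5, (0, 2))
(1, 0, R2, (0, 2))
(1, 0, R2, (2, 3))
(1, 0, R3, (1, 2))
(1, 0, R4, (0, 3))
(1, 0, R7, (2,))
(1, 1, R3, (1, 2))
(1, 2, R3, (1, 2))
(1, 3, R3, (1, 2))
(2, 0, R4, (0, 2))
(2, 0, R4, (0, 3))
(3, 0, R2, (0, 2))
(3, 0, R3, (1, 2))
(3, 0, R4, (0, 1))
(3, 1, R3, (1, 2))
(3, 2, R3, (1, 2))
(3, 3, R3, (1, 2))
(4, 0, R1, (0, 2))
(4, 0, R2, (1, 3))
(4, 0, R8, (0, 2))
(5, 0, R1, (1, 3))
(5, 0, R2, (0, 1))
(5, 0, R2, (0, 3))
(5, 3, R6, (0, 2))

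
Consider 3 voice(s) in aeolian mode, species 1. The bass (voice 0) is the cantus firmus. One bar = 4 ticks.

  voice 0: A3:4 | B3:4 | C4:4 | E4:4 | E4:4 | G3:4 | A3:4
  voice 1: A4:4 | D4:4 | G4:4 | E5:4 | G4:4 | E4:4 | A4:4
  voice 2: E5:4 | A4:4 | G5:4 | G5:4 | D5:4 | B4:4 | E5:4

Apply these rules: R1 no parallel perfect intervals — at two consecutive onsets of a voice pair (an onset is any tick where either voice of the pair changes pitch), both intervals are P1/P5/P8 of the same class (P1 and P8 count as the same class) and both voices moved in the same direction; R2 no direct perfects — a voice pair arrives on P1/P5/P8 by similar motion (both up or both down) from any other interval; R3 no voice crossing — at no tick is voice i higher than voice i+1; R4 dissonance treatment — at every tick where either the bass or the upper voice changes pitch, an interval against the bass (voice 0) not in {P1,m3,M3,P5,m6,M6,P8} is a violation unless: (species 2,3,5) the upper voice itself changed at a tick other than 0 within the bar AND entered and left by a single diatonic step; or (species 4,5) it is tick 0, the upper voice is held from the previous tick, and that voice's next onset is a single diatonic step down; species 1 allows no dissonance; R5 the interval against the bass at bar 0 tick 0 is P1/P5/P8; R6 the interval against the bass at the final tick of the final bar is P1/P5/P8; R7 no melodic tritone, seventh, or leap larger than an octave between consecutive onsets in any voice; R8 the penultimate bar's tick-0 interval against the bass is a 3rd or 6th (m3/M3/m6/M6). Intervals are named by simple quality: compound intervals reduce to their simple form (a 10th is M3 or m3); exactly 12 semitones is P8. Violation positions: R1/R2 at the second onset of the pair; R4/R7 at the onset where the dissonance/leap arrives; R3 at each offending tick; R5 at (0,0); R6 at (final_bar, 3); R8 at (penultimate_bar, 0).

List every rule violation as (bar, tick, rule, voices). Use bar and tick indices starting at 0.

(1, 0, R1, (1, 2))
(1, 0, R4, (0, 2))
(2, 0, R2, (0, 1))
(2, 0, R2, (0, 2))
(2, 0, R2, (1, 2))
(2, 0, R7, (2,))
(3, 0, R2, (0, 1))
(4, 0, R2, (1, 2))
(4, 0, R4, (0, 2))
(5, 0, R1, (1, 2))
(6, 0, R1, (1, 2))
(6, 0, R2, (0, 1))
(6, 0, R2, (0, 2))

bar 0: v0=A3 v1=A4 v2=E5 downbeat P5
bar 1: v0=B3 v1=D4 v2=A4 downbeat m7
bar 2: v0=C4 v1=G4 v2=G5 downbeat P5
bar 3: v0=E4 v1=E5 v2=G5 downbeat m3
bar 4: v0=E4 v1=G4 v2=D5 downbeat m7
bar 5: v0=G3 v1=E4 v2=B4 downbeat M3
bar 6: v0=A3 v1=A4 v2=E5 downbeat P5
  -> R1 @ bar 1 tick 0 v(1, 2): A4/E5 P5 -> D4/A4 P5 similar
  -> R4 @ bar 1 tick 0 v(0, 2): B3/A4 m7 untreated
  -> R2 @ bar 2 tick 0 v(0, 1): B3/D4 m3 -> C4/G4 P5 similar
  -> R2 @ bar 2 tick 0 v(0, 2): B3/A4 m7 -> C4/G5 P5 similar
  -> R2 @ bar 2 tick 0 v(1, 2): D4/A4 P5 -> G4/G5 P8 similar
  -> R7 @ bar 2 tick 0 v(2,): A4->G5 leap 10st
  -> R2 @ bar 3 tick 0 v(0, 1): C4/G4 P5 -> E4/E5 P8 similar
  -> R2 @ bar 4 tick 0 v(1, 2): E5/G5 m3 -> G4/D5 P5 similar
  -> R4 @ bar 4 tick 0 v(0, 2): E4/D5 m7 untreated
  -> R1 @ bar 5 tick 0 v(1, 2): G4/D5 P5 -> E4/B4 P5 similar
  -> R1 @ bar 6 tick 0 v(1, 2): E4/B4 P5 -> A4/E5 P5 similar
  -> R2 @ bar 6 tick 0 v(0, 1): G3/E4 M6 -> A3/A4 P8 similar
  -> R2 @ bar 6 tick 0 v(0, 2): G3/B4 M3 -> A3/E5 P5 similar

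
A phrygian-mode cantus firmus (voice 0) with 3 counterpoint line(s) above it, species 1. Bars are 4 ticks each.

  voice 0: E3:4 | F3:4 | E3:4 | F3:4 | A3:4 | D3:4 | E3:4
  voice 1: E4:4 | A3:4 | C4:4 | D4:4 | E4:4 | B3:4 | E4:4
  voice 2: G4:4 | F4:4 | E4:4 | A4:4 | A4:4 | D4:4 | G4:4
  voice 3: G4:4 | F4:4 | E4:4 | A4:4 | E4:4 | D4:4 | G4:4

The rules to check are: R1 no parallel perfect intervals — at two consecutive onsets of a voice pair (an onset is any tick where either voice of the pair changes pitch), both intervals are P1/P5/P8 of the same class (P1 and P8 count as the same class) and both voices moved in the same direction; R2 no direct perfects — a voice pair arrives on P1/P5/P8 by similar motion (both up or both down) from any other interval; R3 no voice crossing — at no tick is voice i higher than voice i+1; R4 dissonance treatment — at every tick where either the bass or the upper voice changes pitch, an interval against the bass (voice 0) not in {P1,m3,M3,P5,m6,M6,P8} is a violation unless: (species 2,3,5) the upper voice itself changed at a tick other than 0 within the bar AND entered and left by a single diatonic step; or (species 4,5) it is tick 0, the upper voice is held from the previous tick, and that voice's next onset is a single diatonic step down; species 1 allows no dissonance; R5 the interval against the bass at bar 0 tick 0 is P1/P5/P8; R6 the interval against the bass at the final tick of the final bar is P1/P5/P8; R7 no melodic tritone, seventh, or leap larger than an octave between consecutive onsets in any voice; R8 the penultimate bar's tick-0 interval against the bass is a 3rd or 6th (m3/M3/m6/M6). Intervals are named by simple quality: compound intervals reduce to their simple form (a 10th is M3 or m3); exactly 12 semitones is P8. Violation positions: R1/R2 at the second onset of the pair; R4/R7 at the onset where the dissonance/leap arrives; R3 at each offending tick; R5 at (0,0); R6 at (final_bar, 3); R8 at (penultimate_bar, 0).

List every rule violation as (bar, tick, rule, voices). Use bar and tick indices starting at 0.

(0, 0, R5, (0, 2))
(0, 0, R5, (0, 3))
(1, 0, R1, (2, 3))
(2, 0, R1, (0, 2))
(2, 0, R1, (0, 3))
(2, 0, R1, (2, 3))
(3, 0, R1, (2, 3))
(3, 0, R2, (1, 2))
(3, 0, R2, (1, 3))
(4, 0, R2, (0, 1))
(4, 0, R3, (2, 3))
(4, 1, R3, (2, 3))
(4, 2, R3, (2, 3))
(4, 3, R3, (2, 3))
(5, 0, R1, (0, 2))
(5, 0, R2, (0, 3))
(5, 0, R2, (2, 3))
(5, 0, R8, (0, 2))
(5, 0, R8, (0, 3))
(6, 0, R1, (2, 3))
(6, 0, R2, (0, 1))
(6, 3, R6, (0, 2))
(6, 3, R6, (0, 3))

bar 0: v0=E3 v1=E4 v2=G4 v3=G4 downbeat m3
bar 1: v0=F3 v1=A3 v2=F4 v3=F4 downbeat P8
bar 2: v0=E3 v1=C4 v2=E4 v3=E4 downbeat P8
bar 3: v0=F3 v1=D4 v2=A4 v3=A4 downbeat M3
bar 4: v0=A3 v1=E4 v2=A4 v3=E4 downbeat P5
bar 5: v0=D3 v1=B3 v2=D4 v3=D4 downbeat P8
bar 6: v0=E3 v1=E4 v2=G4 v3=G4 downbeat m3
  -> R5 @ bar 0 tick 0 v(0, 2): opens on m3
  -> R5 @ bar 0 tick 0 v(0, 3): opens on m3
  -> R1 @ bar 1 tick 0 v(2, 3): G4/G4 P1 -> F4/F4 P1 similar
  -> R1 @ bar 2 tick 0 v(0, 2): F3/F4 P8 -> E3/E4 P8 similar
  -> R1 @ bar 2 tick 0 v(0, 3): F3/F4 P8 -> E3/E4 P8 similar
  -> R1 @ bar 2 tick 0 v(2, 3): F4/F4 P1 -> E4/E4 P1 similar
  -> R1 @ bar 3 tick 0 v(2, 3): E4/E4 P1 -> A4/A4 P1 similar
  -> R2 @ bar 3 tick 0 v(1, 2): C4/E4 M3 -> D4/A4 P5 similar
  -> R2 @ bar 3 tick 0 v(1, 3): C4/E4 M3 -> D4/A4 P5 similar
  -> R2 @ bar 4 tick 0 v(0, 1): F3/D4 M6 -> A3/E4 P5 similar
  -> R3 @ bar 4 tick 0 v(2, 3): A4 above E4
  -> R3 @ bar 4 tick 1 v(2, 3): A4 above E4
  -> R3 @ bar 4 tick 2 v(2, 3): A4 above E4
  -> R3 @ bar 4 tick 3 v(2, 3): A4 above E4
  -> R1 @ bar 5 tick 0 v(0, 2): A3/A4 P8 -> D3/D4 P8 similar
  -> R2 @ bar 5 tick 0 v(0, 3): A3/E4 P5 -> D3/D4 P8 similar
  -> R2 @ bar 5 tick 0 v(2, 3): A4/E4 P4 -> D4/D4 P1 similar
  -> R8 @ bar 5 tick 0 v(0, 2): penult P8 not 3rd/6th
  -> R8 @ bar 5 tick 0 v(0, 3): penult P8 not 3rd/6th
  -> R1 @ bar 6 tick 0 v(2, 3): D4/D4 P1 -> G4/G4 P1 similar
  -> R2 @ bar 6 tick 0 v(0, 1): D3/B3 M6 -> E3/E4 P8 similar
  -> R6 @ bar 6 tick 3 v(0, 2): closes on m3
  -> R6 @ bar 6 tick 3 v(0, 3): closes on m3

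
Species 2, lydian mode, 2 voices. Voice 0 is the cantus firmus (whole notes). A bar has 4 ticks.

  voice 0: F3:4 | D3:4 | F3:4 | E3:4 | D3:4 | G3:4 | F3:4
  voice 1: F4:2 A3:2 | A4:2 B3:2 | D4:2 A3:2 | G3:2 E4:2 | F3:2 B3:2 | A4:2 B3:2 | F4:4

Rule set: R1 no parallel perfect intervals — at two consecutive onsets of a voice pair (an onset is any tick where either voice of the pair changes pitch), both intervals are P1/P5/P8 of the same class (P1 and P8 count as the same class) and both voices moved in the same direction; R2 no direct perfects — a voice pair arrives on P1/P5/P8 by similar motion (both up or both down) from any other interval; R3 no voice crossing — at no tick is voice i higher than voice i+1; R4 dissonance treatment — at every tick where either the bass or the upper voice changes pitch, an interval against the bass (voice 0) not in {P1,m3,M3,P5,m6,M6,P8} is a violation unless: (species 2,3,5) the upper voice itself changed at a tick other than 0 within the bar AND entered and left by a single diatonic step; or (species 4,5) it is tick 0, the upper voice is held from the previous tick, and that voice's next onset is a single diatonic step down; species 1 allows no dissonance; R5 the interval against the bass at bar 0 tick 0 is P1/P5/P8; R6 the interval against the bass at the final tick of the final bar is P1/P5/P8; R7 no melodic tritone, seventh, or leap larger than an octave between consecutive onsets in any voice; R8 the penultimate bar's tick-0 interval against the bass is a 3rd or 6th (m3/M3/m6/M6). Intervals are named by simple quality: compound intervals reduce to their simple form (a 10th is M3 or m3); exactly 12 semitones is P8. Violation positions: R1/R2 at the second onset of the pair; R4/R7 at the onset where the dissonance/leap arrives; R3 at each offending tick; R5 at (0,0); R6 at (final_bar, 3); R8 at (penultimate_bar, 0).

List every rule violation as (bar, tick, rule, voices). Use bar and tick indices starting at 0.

bar 0: v0=F3 v1=F4 downbeat P8
bar 1: v0=D3 v1=A4 downbeat P5
bar 2: v0=F3 v1=D4 downbeat M6
bar 3: v0=E3 v1=G3 downbeat m3
bar 4: v0=D3 v1=F3 downbeat m3
bar 5: v0=G3 v1=A4 downbeat M2
bar 6: v0=F3 v1=F4 downbeat P8
  -> R7 @ bar 1 tick 2 v(1,): A4->B3 leap 10st
  -> R7 @ bar 4 tick 0 v(1,): E4->F3 leap 11st
  -> R7 @ bar 4 tick 2 v(1,): F3->B3 leap 6st
  -> R4 @ bar 5 tick 0 v(0, 1): G3/A4 M2 untreated
  -> R7 @ bar 5 tick 0 v(1,): B3->A4 leap 10st
  -> R8 @ bar 5 tick 0 v(0, 1): penult M2 not 3rd/6th
  -> R7 @ bar 5 tick 2 v(1,): A4->B3 leap 10st
  -> R7 @ bar 6 tick 0 v(1,): B3->F4 leap 6st

(1, 2, R7, (1,))
(4, 0, R7, (1,))
(4, 2, R7, (1,))
(5, 0, R4, (0, 1))
(5, 0, R7, (1,))
(5, 0, R8, (0, 1))
(5, 2, R7, (1,))
(6, 0, R7, (1,))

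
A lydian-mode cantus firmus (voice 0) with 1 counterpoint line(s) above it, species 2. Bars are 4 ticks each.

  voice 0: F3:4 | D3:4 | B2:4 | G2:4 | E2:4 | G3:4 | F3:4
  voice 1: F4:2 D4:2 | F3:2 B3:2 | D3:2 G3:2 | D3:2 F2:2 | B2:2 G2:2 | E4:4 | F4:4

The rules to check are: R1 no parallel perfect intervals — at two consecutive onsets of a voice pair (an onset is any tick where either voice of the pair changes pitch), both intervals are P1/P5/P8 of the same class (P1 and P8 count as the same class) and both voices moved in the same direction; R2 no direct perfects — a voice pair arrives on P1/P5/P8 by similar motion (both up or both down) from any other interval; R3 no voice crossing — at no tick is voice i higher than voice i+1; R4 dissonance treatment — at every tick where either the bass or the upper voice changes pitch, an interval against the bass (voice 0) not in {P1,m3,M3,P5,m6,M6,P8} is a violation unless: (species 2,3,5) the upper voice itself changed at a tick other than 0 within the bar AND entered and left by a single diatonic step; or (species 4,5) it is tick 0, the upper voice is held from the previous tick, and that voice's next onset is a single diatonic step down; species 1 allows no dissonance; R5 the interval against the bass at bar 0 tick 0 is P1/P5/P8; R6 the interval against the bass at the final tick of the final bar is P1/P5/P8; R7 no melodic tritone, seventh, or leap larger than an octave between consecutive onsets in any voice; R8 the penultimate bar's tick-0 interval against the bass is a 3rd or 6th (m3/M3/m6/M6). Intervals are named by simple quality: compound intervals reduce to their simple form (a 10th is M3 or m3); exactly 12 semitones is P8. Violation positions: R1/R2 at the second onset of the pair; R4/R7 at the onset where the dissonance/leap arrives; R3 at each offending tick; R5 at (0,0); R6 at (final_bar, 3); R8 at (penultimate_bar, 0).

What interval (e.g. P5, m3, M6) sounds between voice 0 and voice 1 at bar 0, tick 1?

voice 0=F3 voice 1=F4 -> P8

P8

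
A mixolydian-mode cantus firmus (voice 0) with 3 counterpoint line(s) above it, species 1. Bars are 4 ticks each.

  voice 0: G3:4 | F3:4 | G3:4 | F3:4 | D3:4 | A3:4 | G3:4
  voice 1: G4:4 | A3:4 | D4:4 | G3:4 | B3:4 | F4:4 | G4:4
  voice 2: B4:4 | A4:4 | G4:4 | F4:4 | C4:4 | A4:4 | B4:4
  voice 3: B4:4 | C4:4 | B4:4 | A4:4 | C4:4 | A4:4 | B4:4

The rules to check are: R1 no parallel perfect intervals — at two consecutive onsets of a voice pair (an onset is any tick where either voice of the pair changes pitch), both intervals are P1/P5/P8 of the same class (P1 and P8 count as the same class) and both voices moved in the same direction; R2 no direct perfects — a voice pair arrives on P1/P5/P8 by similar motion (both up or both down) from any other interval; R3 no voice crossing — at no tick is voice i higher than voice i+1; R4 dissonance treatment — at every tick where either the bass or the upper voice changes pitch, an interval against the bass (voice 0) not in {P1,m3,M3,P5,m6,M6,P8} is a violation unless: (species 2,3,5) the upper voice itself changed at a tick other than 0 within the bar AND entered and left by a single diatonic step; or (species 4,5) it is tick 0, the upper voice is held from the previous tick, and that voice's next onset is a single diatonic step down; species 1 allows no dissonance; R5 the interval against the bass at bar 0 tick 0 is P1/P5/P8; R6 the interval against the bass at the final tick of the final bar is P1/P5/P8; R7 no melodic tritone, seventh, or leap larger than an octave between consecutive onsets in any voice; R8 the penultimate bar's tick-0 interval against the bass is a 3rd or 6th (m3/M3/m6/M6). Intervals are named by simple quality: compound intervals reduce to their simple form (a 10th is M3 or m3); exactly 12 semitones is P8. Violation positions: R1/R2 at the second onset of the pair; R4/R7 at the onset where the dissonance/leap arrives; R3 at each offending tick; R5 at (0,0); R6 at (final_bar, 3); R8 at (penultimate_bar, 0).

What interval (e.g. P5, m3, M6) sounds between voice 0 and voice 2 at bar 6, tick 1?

voice 0=G3 voice 2=B4 -> M3

M3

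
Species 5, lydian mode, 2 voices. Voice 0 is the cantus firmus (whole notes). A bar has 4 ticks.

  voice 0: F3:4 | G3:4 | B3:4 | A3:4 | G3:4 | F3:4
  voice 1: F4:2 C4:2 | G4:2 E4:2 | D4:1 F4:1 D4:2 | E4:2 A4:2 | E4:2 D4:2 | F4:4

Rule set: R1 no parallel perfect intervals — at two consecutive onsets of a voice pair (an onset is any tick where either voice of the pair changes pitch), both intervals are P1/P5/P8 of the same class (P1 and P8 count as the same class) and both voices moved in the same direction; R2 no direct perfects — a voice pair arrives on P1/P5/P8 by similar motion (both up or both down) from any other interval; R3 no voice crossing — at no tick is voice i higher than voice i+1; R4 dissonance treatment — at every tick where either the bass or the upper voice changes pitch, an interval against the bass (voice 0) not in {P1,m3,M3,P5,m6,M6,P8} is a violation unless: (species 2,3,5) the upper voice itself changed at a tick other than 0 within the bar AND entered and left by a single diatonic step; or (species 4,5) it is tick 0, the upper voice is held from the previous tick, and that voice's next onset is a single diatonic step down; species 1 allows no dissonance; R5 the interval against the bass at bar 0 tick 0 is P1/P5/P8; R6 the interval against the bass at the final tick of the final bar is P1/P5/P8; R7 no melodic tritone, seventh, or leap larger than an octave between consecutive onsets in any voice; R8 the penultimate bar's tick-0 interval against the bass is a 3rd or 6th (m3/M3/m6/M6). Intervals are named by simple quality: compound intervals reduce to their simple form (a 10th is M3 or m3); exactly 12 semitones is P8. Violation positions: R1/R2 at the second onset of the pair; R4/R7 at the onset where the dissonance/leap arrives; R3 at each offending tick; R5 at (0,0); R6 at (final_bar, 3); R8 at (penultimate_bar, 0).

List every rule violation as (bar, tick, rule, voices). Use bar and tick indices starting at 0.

(1, 0, R2, (0, 1))
(2, 1, R4, (0, 1))

bar 0: v0=F3 v1=F4 downbeat P8
bar 1: v0=G3 v1=G4 downbeat P8
bar 2: v0=B3 v1=D4 downbeat m3
bar 3: v0=A3 v1=E4 downbeat P5
bar 4: v0=G3 v1=E4 downbeat M6
bar 5: v0=F3 v1=F4 downbeat P8
  -> R2 @ bar 1 tick 0 v(0, 1): F3/C4 P5 -> G3/G4 P8 similar
  -> R4 @ bar 2 tick 1 v(0, 1): B3/F4 TT untreated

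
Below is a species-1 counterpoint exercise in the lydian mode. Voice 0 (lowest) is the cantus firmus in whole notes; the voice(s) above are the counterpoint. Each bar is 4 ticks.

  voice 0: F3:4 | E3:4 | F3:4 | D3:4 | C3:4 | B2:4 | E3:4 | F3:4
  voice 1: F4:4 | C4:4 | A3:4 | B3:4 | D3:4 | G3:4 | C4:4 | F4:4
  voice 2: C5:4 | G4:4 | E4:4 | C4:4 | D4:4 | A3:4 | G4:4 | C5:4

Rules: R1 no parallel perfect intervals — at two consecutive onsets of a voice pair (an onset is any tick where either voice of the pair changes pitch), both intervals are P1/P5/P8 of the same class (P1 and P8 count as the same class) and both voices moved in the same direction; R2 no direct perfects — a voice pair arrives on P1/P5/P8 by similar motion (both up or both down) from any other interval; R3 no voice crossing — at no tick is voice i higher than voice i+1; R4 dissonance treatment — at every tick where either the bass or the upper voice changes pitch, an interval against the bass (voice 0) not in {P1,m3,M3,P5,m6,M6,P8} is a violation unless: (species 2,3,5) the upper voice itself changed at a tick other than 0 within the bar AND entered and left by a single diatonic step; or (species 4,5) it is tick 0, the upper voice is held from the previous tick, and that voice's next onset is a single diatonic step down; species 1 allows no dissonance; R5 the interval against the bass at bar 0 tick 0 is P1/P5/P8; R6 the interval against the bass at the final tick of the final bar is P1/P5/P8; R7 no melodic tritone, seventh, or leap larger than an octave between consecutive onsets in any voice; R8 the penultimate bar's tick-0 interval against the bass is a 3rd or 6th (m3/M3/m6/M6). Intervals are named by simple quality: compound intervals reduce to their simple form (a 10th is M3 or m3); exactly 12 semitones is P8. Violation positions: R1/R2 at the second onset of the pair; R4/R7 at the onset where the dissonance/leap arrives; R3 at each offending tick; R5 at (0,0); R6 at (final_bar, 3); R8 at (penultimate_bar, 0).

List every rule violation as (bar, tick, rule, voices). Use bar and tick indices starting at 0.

bar 0: v0=F3 v1=F4 v2=C5 downbeat P5
bar 1: v0=E3 v1=C4 v2=G4 downbeat m3
bar 2: v0=F3 v1=A3 v2=E4 downbeat M7
bar 3: v0=D3 v1=B3 v2=C4 downbeat m7
bar 4: v0=C3 v1=D3 v2=D4 downbeat M2
bar 5: v0=B2 v1=G3 v2=A3 downbeat m7
bar 6: v0=E3 v1=C4 v2=G4 downbeat m3
bar 7: v0=F3 v1=F4 v2=C5 downbeat P5
  -> R1 @ bar 1 tick 0 v(1, 2): F4/C5 P5 -> C4/G4 P5 similar
  -> R1 @ bar 2 tick 0 v(1, 2): C4/G4 P5 -> A3/E4 P5 similar
  -> R4 @ bar 2 tick 0 v(0, 2): F3/E4 M7 untreated
  -> R4 @ bar 3 tick 0 v(0, 2): D3/C4 m7 untreated
  -> R4 @ bar 4 tick 0 v(0, 1): C3/D3 M2 untreated
  -> R4 @ bar 4 tick 0 v(0, 2): C3/D4 M2 untreated
  -> R4 @ bar 5 tick 0 v(0, 2): B2/A3 m7 untreated
  -> R2 @ bar 6 tick 0 v(1, 2): G3/A3 M2 -> C4/G4 P5 similar
  -> R7 @ bar 6 tick 0 v(2,): A3->G4 leap 10st
  -> R1 @ bar 7 tick 0 v(1, 2): C4/G4 P5 -> F4/C5 P5 similar
  -> R2 @ bar 7 tick 0 v(0, 1): E3/C4 m6 -> F3/F4 P8 similar
  -> R2 @ bar 7 tick 0 v(0, 2): E3/G4 m3 -> F3/C5 P5 similar

(1, 0, R1, (1, 2))
(2, 0, R1, (1, 2))
(2, 0, R4, (0, 2))
(3, 0, R4, (0, 2))
(4, 0, R4, (0, 1))
(4, 0, R4, (0, 2))
(5, 0, R4, (0, 2))
(6, 0, R2, (1, 2))
(6, 0, R7, (2,))
(7, 0, R1, (1, 2))
(7, 0, R2, (0, 1))
(7, 0, R2, (0, 2))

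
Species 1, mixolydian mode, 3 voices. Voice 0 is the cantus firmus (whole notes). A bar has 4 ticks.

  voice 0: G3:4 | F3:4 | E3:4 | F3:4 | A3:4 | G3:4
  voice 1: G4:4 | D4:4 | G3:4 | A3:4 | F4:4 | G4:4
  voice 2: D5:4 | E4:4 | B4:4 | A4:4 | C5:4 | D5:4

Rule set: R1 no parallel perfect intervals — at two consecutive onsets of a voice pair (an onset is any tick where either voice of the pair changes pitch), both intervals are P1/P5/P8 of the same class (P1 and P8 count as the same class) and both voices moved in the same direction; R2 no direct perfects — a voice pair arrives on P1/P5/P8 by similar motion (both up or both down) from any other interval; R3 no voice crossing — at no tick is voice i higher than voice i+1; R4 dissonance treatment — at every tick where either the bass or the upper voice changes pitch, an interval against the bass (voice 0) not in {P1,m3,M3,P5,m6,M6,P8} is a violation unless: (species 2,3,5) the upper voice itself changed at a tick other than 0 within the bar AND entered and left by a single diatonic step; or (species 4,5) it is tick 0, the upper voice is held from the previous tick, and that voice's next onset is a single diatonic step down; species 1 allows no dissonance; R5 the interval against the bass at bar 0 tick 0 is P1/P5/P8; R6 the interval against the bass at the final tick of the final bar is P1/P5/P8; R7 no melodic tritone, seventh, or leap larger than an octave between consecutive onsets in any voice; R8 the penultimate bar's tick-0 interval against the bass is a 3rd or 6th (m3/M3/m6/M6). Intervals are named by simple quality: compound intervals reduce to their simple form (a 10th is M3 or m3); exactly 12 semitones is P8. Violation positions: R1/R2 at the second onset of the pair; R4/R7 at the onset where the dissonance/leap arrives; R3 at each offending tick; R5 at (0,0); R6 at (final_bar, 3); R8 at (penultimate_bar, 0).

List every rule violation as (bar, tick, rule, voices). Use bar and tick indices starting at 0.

bar 0: v0=G3 v1=G4 v2=D5 downbeat P5
bar 1: v0=F3 v1=D4 v2=E4 downbeat M7
bar 2: v0=E3 v1=G3 v2=B4 downbeat P5
bar 3: v0=F3 v1=A3 v2=A4 downbeat M3
bar 4: v0=A3 v1=F4 v2=C5 downbeat m3
bar 5: v0=G3 v1=G4 v2=D5 downbeat P5
  -> R4 @ bar 1 tick 0 v(0, 2): F3/E4 M7 untreated
  -> R7 @ bar 1 tick 0 v(2,): D5->E4 leap 10st
  -> R2 @ bar 4 tick 0 v(1, 2): A3/A4 P8 -> F4/C5 P5 similar
  -> R1 @ bar 5 tick 0 v(1, 2): F4/C5 P5 -> G4/D5 P5 similar

(1, 0, R4, (0, 2))
(1, 0, R7, (2,))
(4, 0, R2, (1, 2))
(5, 0, R1, (1, 2))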